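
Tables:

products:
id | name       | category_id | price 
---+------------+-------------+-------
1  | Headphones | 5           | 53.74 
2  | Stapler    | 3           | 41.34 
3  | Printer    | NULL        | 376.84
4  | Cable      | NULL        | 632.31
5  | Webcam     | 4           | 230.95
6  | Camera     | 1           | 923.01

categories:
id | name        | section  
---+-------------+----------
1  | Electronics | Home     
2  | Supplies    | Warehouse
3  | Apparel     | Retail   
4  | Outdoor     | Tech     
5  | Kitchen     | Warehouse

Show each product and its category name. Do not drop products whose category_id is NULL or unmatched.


LEFT JOIN keeps every row from products (the left table); where category_id has no match in categories, the category columns become NULL. Walk through each product:
  - product 1 (Headphones): category_id=5 -> matches Kitchen
  - product 2 (Stapler): category_id=3 -> matches Apparel
  - product 3 (Printer): category_id=NULL, no match -> kept with NULL
  - product 4 (Cable): category_id=NULL, no match -> kept with NULL
  - product 5 (Webcam): category_id=4 -> matches Outdoor
  - product 6 (Camera): category_id=1 -> matches Electronics
All 6 rows appear; 2 have NULL category.

SQL:
SELECT a.name, b.name AS category
FROM products a
LEFT JOIN categories b ON a.category_id = b.id

Result:
name       | category   
-----------+------------
Headphones | Kitchen    
Stapler    | Apparel    
Printer    | NULL       
Cable      | NULL       
Webcam     | Outdoor    
Camera     | Electronics


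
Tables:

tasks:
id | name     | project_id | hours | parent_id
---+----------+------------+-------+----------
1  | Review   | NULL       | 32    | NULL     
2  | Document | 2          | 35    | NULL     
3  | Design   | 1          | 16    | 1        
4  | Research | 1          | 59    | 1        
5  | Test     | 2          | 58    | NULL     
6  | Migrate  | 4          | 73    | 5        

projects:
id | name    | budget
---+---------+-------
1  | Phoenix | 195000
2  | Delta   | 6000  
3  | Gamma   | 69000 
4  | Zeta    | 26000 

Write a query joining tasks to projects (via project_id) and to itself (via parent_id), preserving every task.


Two LEFT JOINs from the same base table tasks: one to projects via project_id, one to tasks itself via parent_id. Both are LEFT so every task is preserved.
Match against projects:
  - task 1 (Review): project_id=NULL, no match -> kept with NULL
  - task 2 (Document): project_id=2 -> matches Delta
  - task 3 (Design): project_id=1 -> matches Phoenix
  - task 4 (Research): project_id=1 -> matches Phoenix
  - task 5 (Test): project_id=2 -> matches Delta
  - task 6 (Migrate): project_id=4 -> matches Zeta
Match against tasks (self):
  - task 1 (Review): parent_id=NULL -> NULL
  - task 2 (Document): parent_id=NULL -> NULL
  - task 3 (Design): parent_id=1 -> Review
  - task 4 (Research): parent_id=1 -> Review
  - task 5 (Test): parent_id=NULL -> NULL
  - task 6 (Migrate): parent_id=5 -> Test

SQL:
SELECT a.name, b.name AS project, c.name AS parent
FROM tasks a
LEFT JOIN projects b ON a.project_id = b.id
LEFT JOIN tasks c ON a.parent_id = c.id

Result:
name     | project | parent
---------+---------+-------
Review   | NULL    | NULL  
Document | Delta   | NULL  
Design   | Phoenix | Review
Research | Phoenix | Review
Test     | Delta   | NULL  
Migrate  | Zeta    | Test  


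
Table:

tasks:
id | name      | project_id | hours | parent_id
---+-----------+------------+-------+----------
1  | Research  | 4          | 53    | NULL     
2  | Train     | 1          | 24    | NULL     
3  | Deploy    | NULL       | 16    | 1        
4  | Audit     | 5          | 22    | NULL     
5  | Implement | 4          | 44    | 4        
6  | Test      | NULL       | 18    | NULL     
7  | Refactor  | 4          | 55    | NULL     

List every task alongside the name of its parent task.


This is a self-join: tasks is joined to a second copy of itself, matching each row's parent_id to another row's id. Use LEFT JOIN so rows with parent_id=NULL are kept.
  - task 1 (Research): parent_id=NULL -> NULL
  - task 2 (Train): parent_id=NULL -> NULL
  - task 3 (Deploy): parent_id=1 -> Research
  - task 4 (Audit): parent_id=NULL -> NULL
  - task 5 (Implement): parent_id=4 -> Audit
  - task 6 (Test): parent_id=NULL -> NULL
  - task 7 (Refactor): parent_id=NULL -> NULL

SQL:
SELECT a.name AS item, b.name AS parent
FROM tasks a
LEFT JOIN tasks b ON a.parent_id = b.id

Result:
item      | parent  
----------+---------
Research  | NULL    
Train     | NULL    
Deploy    | Research
Audit     | NULL    
Implement | Audit   
Test      | NULL    
Refactor  | NULL    


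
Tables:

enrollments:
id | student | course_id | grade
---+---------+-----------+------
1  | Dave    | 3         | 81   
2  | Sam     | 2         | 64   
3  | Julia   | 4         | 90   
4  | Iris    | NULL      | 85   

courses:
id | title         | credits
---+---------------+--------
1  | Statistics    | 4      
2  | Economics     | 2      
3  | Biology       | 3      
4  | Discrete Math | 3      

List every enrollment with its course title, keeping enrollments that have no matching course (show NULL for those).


LEFT JOIN keeps every row from enrollments (the left table); where course_id has no match in courses, the course columns become NULL. Walk through each enrollment:
  - enrollment 1 (Dave): course_id=3 -> matches Biology
  - enrollment 2 (Sam): course_id=2 -> matches Economics
  - enrollment 3 (Julia): course_id=4 -> matches Discrete Math
  - enrollment 4 (Iris): course_id=NULL, no match -> kept with NULL
All 4 rows appear; 1 has NULL course.

SQL:
SELECT a.student, b.title AS course
FROM enrollments a
LEFT JOIN courses b ON a.course_id = b.id

Result:
student | course       
--------+--------------
Dave    | Biology      
Sam     | Economics    
Julia   | Discrete Math
Iris    | NULL         


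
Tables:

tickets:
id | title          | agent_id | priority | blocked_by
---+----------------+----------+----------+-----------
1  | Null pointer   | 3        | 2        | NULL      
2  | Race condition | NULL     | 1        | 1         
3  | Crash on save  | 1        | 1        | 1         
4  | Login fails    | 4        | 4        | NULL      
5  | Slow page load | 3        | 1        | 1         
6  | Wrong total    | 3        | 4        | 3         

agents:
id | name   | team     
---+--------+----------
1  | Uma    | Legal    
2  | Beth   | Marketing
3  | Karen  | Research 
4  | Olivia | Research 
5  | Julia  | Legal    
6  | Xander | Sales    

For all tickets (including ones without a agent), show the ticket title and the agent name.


LEFT JOIN keeps every row from tickets (the left table); where agent_id has no match in agents, the agent columns become NULL. Walk through each ticket:
  - ticket 1 (Null pointer): agent_id=3 -> matches Karen
  - ticket 2 (Race condition): agent_id=NULL, no match -> kept with NULL
  - ticket 3 (Crash on save): agent_id=1 -> matches Uma
  - ticket 4 (Login fails): agent_id=4 -> matches Olivia
  - ticket 5 (Slow page load): agent_id=3 -> matches Karen
  - ticket 6 (Wrong total): agent_id=3 -> matches Karen
All 6 rows appear; 1 has NULL agent.

SQL:
SELECT a.title, b.name AS agent
FROM tickets a
LEFT JOIN agents b ON a.agent_id = b.id

Result:
title          | agent 
---------------+-------
Null pointer   | Karen 
Race condition | NULL  
Crash on save  | Uma   
Login fails    | Olivia
Slow page load | Karen 
Wrong total    | Karen 


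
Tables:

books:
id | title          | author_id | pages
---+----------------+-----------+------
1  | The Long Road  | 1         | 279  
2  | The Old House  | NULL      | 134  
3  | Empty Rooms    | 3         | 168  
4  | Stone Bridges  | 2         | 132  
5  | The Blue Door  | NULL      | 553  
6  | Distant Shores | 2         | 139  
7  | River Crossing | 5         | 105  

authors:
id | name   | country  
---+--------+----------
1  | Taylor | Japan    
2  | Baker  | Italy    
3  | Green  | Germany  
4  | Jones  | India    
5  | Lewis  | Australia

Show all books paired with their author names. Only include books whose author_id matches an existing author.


INNER JOIN keeps only books rows whose author_id matches an id in authors. Walk through each book:
  - book 1 (The Long Road): author_id=1 -> matches Taylor
  - book 2 (The Old House): author_id=NULL, no match -> dropped
  - book 3 (Empty Rooms): author_id=3 -> matches Green
  - book 4 (Stone Bridges): author_id=2 -> matches Baker
  - book 5 (The Blue Door): author_id=NULL, no match -> dropped
  - book 6 (Distant Shores): author_id=2 -> matches Baker
  - book 7 (River Crossing): author_id=5 -> matches Lewis
So 2 of 7 rows are dropped.

SQL:
SELECT a.title, b.name AS author
FROM books a
INNER JOIN authors b ON a.author_id = b.id

Result:
title          | author
---------------+-------
The Long Road  | Taylor
Empty Rooms    | Green 
Stone Bridges  | Baker 
Distant Shores | Baker 
River Crossing | Lewis 


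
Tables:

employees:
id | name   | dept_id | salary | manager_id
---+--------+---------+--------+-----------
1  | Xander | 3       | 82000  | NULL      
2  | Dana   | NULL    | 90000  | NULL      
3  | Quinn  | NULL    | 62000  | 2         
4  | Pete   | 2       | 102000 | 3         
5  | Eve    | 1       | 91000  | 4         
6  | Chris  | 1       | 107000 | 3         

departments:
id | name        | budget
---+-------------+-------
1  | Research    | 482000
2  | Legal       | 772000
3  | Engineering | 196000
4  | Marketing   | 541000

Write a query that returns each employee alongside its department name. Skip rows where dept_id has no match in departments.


INNER JOIN keeps only employees rows whose dept_id matches an id in departments. Walk through each employee:
  - employee 1 (Xander): dept_id=3 -> matches Engineering
  - employee 2 (Dana): dept_id=NULL, no match -> dropped
  - employee 3 (Quinn): dept_id=NULL, no match -> dropped
  - employee 4 (Pete): dept_id=2 -> matches Legal
  - employee 5 (Eve): dept_id=1 -> matches Research
  - employee 6 (Chris): dept_id=1 -> matches Research
So 2 of 6 rows are dropped.

SQL:
SELECT a.name, b.name AS department
FROM employees a
INNER JOIN departments b ON a.dept_id = b.id

Result:
name   | department 
-------+------------
Xander | Engineering
Pete   | Legal      
Eve    | Research   
Chris  | Research   


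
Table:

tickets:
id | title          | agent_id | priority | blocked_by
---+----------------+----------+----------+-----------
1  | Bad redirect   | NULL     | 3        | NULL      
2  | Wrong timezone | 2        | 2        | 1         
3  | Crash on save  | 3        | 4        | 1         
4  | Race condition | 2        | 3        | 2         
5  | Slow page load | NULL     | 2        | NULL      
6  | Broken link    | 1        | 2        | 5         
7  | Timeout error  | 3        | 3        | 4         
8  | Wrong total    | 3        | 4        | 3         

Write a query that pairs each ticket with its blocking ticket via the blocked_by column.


This is a self-join: tickets is joined to a second copy of itself, matching each row's blocked_by to another row's id. Use LEFT JOIN so rows with blocked_by=NULL are kept.
  - ticket 1 (Bad redirect): blocked_by=NULL -> NULL
  - ticket 2 (Wrong timezone): blocked_by=1 -> Bad redirect
  - ticket 3 (Crash on save): blocked_by=1 -> Bad redirect
  - ticket 4 (Race condition): blocked_by=2 -> Wrong timezone
  - ticket 5 (Slow page load): blocked_by=NULL -> NULL
  - ticket 6 (Broken link): blocked_by=5 -> Slow page load
  - ticket 7 (Timeout error): blocked_by=4 -> Race condition
  - ticket 8 (Wrong total): blocked_by=3 -> Crash on save

SQL:
SELECT a.title AS item, b.title AS blocked_by
FROM tickets a
LEFT JOIN tickets b ON a.blocked_by = b.id

Result:
item           | blocked_by    
---------------+---------------
Bad redirect   | NULL          
Wrong timezone | Bad redirect  
Crash on save  | Bad redirect  
Race condition | Wrong timezone
Slow page load | NULL          
Broken link    | Slow page load
Timeout error  | Race condition
Wrong total    | Crash on save 


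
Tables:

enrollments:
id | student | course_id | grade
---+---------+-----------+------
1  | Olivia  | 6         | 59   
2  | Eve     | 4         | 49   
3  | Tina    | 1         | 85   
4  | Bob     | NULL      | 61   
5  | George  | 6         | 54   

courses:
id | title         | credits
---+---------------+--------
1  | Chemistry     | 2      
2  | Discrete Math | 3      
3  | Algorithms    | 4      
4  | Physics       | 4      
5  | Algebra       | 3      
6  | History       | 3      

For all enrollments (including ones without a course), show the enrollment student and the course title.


LEFT JOIN keeps every row from enrollments (the left table); where course_id has no match in courses, the course columns become NULL. Walk through each enrollment:
  - enrollment 1 (Olivia): course_id=6 -> matches History
  - enrollment 2 (Eve): course_id=4 -> matches Physics
  - enrollment 3 (Tina): course_id=1 -> matches Chemistry
  - enrollment 4 (Bob): course_id=NULL, no match -> kept with NULL
  - enrollment 5 (George): course_id=6 -> matches History
All 5 rows appear; 1 has NULL course.

SQL:
SELECT a.student, b.title AS course
FROM enrollments a
LEFT JOIN courses b ON a.course_id = b.id

Result:
student | course   
--------+----------
Olivia  | History  
Eve     | Physics  
Tina    | Chemistry
Bob     | NULL     
George  | History  


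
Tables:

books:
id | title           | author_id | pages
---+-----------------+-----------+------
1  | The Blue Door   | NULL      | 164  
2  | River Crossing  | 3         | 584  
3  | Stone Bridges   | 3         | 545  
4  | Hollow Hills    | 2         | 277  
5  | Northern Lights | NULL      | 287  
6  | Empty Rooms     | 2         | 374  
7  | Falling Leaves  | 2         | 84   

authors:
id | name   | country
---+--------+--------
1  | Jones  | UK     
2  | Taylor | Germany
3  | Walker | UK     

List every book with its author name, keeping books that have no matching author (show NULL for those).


LEFT JOIN keeps every row from books (the left table); where author_id has no match in authors, the author columns become NULL. Walk through each book:
  - book 1 (The Blue Door): author_id=NULL, no match -> kept with NULL
  - book 2 (River Crossing): author_id=3 -> matches Walker
  - book 3 (Stone Bridges): author_id=3 -> matches Walker
  - book 4 (Hollow Hills): author_id=2 -> matches Taylor
  - book 5 (Northern Lights): author_id=NULL, no match -> kept with NULL
  - book 6 (Empty Rooms): author_id=2 -> matches Taylor
  - book 7 (Falling Leaves): author_id=2 -> matches Taylor
All 7 rows appear; 2 have NULL author.

SQL:
SELECT a.title, b.name AS author
FROM books a
LEFT JOIN authors b ON a.author_id = b.id

Result:
title           | author
----------------+-------
The Blue Door   | NULL  
River Crossing  | Walker
Stone Bridges   | Walker
Hollow Hills    | Taylor
Northern Lights | NULL  
Empty Rooms     | Taylor
Falling Leaves  | Taylor


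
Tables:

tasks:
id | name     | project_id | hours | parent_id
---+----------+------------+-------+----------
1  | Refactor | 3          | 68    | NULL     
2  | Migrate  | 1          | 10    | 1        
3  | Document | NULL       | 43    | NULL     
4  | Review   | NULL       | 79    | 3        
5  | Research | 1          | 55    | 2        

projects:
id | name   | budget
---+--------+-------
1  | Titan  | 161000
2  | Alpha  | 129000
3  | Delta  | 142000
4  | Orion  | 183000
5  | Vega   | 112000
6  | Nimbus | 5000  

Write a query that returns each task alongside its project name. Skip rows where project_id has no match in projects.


INNER JOIN keeps only tasks rows whose project_id matches an id in projects. Walk through each task:
  - task 1 (Refactor): project_id=3 -> matches Delta
  - task 2 (Migrate): project_id=1 -> matches Titan
  - task 3 (Document): project_id=NULL, no match -> dropped
  - task 4 (Review): project_id=NULL, no match -> dropped
  - task 5 (Research): project_id=1 -> matches Titan
So 2 of 5 rows are dropped.

SQL:
SELECT a.name, b.name AS project
FROM tasks a
INNER JOIN projects b ON a.project_id = b.id

Result:
name     | project
---------+--------
Refactor | Delta  
Migrate  | Titan  
Research | Titan  


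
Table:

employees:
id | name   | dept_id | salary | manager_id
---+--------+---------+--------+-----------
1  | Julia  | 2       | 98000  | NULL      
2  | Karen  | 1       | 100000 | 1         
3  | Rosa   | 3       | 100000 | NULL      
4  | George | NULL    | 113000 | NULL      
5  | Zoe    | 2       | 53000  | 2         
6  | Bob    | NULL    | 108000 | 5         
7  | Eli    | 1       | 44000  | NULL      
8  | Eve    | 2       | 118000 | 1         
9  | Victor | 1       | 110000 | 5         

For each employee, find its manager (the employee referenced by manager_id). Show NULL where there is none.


This is a self-join: employees is joined to a second copy of itself, matching each row's manager_id to another row's id. Use LEFT JOIN so rows with manager_id=NULL are kept.
  - employee 1 (Julia): manager_id=NULL -> NULL
  - employee 2 (Karen): manager_id=1 -> Julia
  - employee 3 (Rosa): manager_id=NULL -> NULL
  - employee 4 (George): manager_id=NULL -> NULL
  - employee 5 (Zoe): manager_id=2 -> Karen
  - employee 6 (Bob): manager_id=5 -> Zoe
  - employee 7 (Eli): manager_id=NULL -> NULL
  - employee 8 (Eve): manager_id=1 -> Julia
  - employee 9 (Victor): manager_id=5 -> Zoe

SQL:
SELECT a.name AS item, b.name AS manager
FROM employees a
LEFT JOIN employees b ON a.manager_id = b.id

Result:
item   | manager
-------+--------
Julia  | NULL   
Karen  | Julia  
Rosa   | NULL   
George | NULL   
Zoe    | Karen  
Bob    | Zoe    
Eli    | NULL   
Eve    | Julia  
Victor | Zoe    


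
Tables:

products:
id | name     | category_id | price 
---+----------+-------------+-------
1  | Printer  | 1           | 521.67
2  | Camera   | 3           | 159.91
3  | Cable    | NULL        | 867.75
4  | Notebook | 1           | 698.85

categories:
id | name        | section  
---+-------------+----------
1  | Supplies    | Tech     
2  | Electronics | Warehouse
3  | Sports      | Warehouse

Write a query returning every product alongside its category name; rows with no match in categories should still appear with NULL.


LEFT JOIN keeps every row from products (the left table); where category_id has no match in categories, the category columns become NULL. Walk through each product:
  - product 1 (Printer): category_id=1 -> matches Supplies
  - product 2 (Camera): category_id=3 -> matches Sports
  - product 3 (Cable): category_id=NULL, no match -> kept with NULL
  - product 4 (Notebook): category_id=1 -> matches Supplies
All 4 rows appear; 1 has NULL category.

SQL:
SELECT a.name, b.name AS category
FROM products a
LEFT JOIN categories b ON a.category_id = b.id

Result:
name     | category
---------+---------
Printer  | Supplies
Camera   | Sports  
Cable    | NULL    
Notebook | Supplies


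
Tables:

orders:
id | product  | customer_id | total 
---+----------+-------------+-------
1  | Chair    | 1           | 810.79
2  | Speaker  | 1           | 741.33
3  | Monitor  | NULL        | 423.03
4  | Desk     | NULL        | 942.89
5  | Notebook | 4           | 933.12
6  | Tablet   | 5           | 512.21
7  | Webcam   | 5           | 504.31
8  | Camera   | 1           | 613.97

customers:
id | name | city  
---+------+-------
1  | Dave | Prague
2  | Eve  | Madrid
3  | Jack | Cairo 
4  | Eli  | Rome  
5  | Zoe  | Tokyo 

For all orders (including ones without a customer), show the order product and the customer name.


LEFT JOIN keeps every row from orders (the left table); where customer_id has no match in customers, the customer columns become NULL. Walk through each order:
  - order 1 (Chair): customer_id=1 -> matches Dave
  - order 2 (Speaker): customer_id=1 -> matches Dave
  - order 3 (Monitor): customer_id=NULL, no match -> kept with NULL
  - order 4 (Desk): customer_id=NULL, no match -> kept with NULL
  - order 5 (Notebook): customer_id=4 -> matches Eli
  - order 6 (Tablet): customer_id=5 -> matches Zoe
  - order 7 (Webcam): customer_id=5 -> matches Zoe
  - order 8 (Camera): customer_id=1 -> matches Dave
All 8 rows appear; 2 have NULL customer.

SQL:
SELECT a.product, b.name AS customer
FROM orders a
LEFT JOIN customers b ON a.customer_id = b.id

Result:
product  | customer
---------+---------
Chair    | Dave    
Speaker  | Dave    
Monitor  | NULL    
Desk     | NULL    
Notebook | Eli     
Tablet   | Zoe     
Webcam   | Zoe     
Camera   | Dave    


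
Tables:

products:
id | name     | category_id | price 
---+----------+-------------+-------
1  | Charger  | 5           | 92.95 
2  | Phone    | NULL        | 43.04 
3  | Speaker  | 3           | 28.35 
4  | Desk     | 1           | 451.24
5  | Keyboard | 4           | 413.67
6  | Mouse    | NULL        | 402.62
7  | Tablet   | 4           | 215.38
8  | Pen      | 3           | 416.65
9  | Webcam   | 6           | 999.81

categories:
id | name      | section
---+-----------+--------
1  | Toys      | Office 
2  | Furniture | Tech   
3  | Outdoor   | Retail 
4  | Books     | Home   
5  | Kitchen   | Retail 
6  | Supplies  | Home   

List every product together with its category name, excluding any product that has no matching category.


INNER JOIN keeps only products rows whose category_id matches an id in categories. Walk through each product:
  - product 1 (Charger): category_id=5 -> matches Kitchen
  - product 2 (Phone): category_id=NULL, no match -> dropped
  - product 3 (Speaker): category_id=3 -> matches Outdoor
  - product 4 (Desk): category_id=1 -> matches Toys
  - product 5 (Keyboard): category_id=4 -> matches Books
  - product 6 (Mouse): category_id=NULL, no match -> dropped
  - product 7 (Tablet): category_id=4 -> matches Books
  - product 8 (Pen): category_id=3 -> matches Outdoor
  - product 9 (Webcam): category_id=6 -> matches Supplies
So 2 of 9 rows are dropped.

SQL:
SELECT a.name, b.name AS category
FROM products a
INNER JOIN categories b ON a.category_id = b.id

Result:
name     | category
---------+---------
Charger  | Kitchen 
Speaker  | Outdoor 
Desk     | Toys    
Keyboard | Books   
Tablet   | Books   
Pen      | Outdoor 
Webcam   | Supplies


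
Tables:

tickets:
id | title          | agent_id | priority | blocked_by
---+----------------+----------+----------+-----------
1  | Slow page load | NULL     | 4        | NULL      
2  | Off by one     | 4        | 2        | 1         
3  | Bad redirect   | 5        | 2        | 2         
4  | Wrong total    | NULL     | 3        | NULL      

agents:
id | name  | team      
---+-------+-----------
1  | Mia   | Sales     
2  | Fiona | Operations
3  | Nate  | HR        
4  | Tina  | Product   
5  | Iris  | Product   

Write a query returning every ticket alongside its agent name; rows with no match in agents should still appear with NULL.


LEFT JOIN keeps every row from tickets (the left table); where agent_id has no match in agents, the agent columns become NULL. Walk through each ticket:
  - ticket 1 (Slow page load): agent_id=NULL, no match -> kept with NULL
  - ticket 2 (Off by one): agent_id=4 -> matches Tina
  - ticket 3 (Bad redirect): agent_id=5 -> matches Iris
  - ticket 4 (Wrong total): agent_id=NULL, no match -> kept with NULL
All 4 rows appear; 2 have NULL agent.

SQL:
SELECT a.title, b.name AS agent
FROM tickets a
LEFT JOIN agents b ON a.agent_id = b.id

Result:
title          | agent
---------------+------
Slow page load | NULL 
Off by one     | Tina 
Bad redirect   | Iris 
Wrong total    | NULL 


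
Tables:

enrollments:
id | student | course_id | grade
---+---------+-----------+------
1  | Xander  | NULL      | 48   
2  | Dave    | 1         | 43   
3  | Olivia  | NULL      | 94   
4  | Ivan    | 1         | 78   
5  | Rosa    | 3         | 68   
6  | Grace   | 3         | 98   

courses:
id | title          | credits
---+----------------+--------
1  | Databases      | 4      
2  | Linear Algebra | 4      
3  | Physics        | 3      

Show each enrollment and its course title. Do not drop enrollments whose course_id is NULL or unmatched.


LEFT JOIN keeps every row from enrollments (the left table); where course_id has no match in courses, the course columns become NULL. Walk through each enrollment:
  - enrollment 1 (Xander): course_id=NULL, no match -> kept with NULL
  - enrollment 2 (Dave): course_id=1 -> matches Databases
  - enrollment 3 (Olivia): course_id=NULL, no match -> kept with NULL
  - enrollment 4 (Ivan): course_id=1 -> matches Databases
  - enrollment 5 (Rosa): course_id=3 -> matches Physics
  - enrollment 6 (Grace): course_id=3 -> matches Physics
All 6 rows appear; 2 have NULL course.

SQL:
SELECT a.student, b.title AS course
FROM enrollments a
LEFT JOIN courses b ON a.course_id = b.id

Result:
student | course   
--------+----------
Xander  | NULL     
Dave    | Databases
Olivia  | NULL     
Ivan    | Databases
Rosa    | Physics  
Grace   | Physics  


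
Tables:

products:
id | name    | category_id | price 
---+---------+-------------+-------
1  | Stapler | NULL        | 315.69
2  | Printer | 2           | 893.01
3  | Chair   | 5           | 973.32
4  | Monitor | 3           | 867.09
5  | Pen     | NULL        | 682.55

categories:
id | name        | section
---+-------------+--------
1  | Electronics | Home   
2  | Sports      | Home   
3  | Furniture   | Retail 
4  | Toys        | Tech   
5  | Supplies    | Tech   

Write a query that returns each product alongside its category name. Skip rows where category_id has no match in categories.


INNER JOIN keeps only products rows whose category_id matches an id in categories. Walk through each product:
  - product 1 (Stapler): category_id=NULL, no match -> dropped
  - product 2 (Printer): category_id=2 -> matches Sports
  - product 3 (Chair): category_id=5 -> matches Supplies
  - product 4 (Monitor): category_id=3 -> matches Furniture
  - product 5 (Pen): category_id=NULL, no match -> dropped
So 2 of 5 rows are dropped.

SQL:
SELECT a.name, b.name AS category
FROM products a
INNER JOIN categories b ON a.category_id = b.id

Result:
name    | category 
--------+----------
Printer | Sports   
Chair   | Supplies 
Monitor | Furniture


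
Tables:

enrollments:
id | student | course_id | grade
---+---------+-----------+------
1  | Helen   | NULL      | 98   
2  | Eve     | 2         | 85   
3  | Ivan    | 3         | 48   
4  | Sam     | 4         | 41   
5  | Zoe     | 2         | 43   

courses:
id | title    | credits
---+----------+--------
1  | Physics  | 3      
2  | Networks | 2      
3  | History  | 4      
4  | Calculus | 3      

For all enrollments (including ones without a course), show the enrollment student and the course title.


LEFT JOIN keeps every row from enrollments (the left table); where course_id has no match in courses, the course columns become NULL. Walk through each enrollment:
  - enrollment 1 (Helen): course_id=NULL, no match -> kept with NULL
  - enrollment 2 (Eve): course_id=2 -> matches Networks
  - enrollment 3 (Ivan): course_id=3 -> matches History
  - enrollment 4 (Sam): course_id=4 -> matches Calculus
  - enrollment 5 (Zoe): course_id=2 -> matches Networks
All 5 rows appear; 1 has NULL course.

SQL:
SELECT a.student, b.title AS course
FROM enrollments a
LEFT JOIN courses b ON a.course_id = b.id

Result:
student | course  
--------+---------
Helen   | NULL    
Eve     | Networks
Ivan    | History 
Sam     | Calculus
Zoe     | Networks


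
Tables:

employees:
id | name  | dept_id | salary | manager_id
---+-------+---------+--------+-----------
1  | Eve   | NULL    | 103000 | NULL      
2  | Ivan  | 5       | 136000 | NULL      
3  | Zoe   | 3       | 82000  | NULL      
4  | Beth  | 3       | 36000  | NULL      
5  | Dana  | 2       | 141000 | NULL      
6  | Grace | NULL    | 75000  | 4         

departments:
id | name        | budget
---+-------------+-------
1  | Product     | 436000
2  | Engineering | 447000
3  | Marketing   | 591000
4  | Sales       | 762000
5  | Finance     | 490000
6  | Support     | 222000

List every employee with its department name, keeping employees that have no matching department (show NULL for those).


LEFT JOIN keeps every row from employees (the left table); where dept_id has no match in departments, the department columns become NULL. Walk through each employee:
  - employee 1 (Eve): dept_id=NULL, no match -> kept with NULL
  - employee 2 (Ivan): dept_id=5 -> matches Finance
  - employee 3 (Zoe): dept_id=3 -> matches Marketing
  - employee 4 (Beth): dept_id=3 -> matches Marketing
  - employee 5 (Dana): dept_id=2 -> matches Engineering
  - employee 6 (Grace): dept_id=NULL, no match -> kept with NULL
All 6 rows appear; 2 have NULL department.

SQL:
SELECT a.name, b.name AS department
FROM employees a
LEFT JOIN departments b ON a.dept_id = b.id

Result:
name  | department 
------+------------
Eve   | NULL       
Ivan  | Finance    
Zoe   | Marketing  
Beth  | Marketing  
Dana  | Engineering
Grace | NULL       


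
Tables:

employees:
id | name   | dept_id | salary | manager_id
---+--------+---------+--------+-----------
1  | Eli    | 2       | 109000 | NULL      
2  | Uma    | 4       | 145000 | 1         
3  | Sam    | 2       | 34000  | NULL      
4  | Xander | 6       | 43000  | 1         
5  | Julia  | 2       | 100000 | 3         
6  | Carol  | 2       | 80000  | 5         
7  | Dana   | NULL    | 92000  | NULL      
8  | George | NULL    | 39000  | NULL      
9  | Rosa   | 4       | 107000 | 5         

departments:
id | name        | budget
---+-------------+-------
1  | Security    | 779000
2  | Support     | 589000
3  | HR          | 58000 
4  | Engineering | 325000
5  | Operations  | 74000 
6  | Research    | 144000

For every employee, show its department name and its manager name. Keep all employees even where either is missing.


Two LEFT JOINs from the same base table employees: one to departments via dept_id, one to employees itself via manager_id. Both are LEFT so every employee is preserved.
Match against departments:
  - employee 1 (Eli): dept_id=2 -> matches Support
  - employee 2 (Uma): dept_id=4 -> matches Engineering
  - employee 3 (Sam): dept_id=2 -> matches Support
  - employee 4 (Xander): dept_id=6 -> matches Research
  - employee 5 (Julia): dept_id=2 -> matches Support
  - employee 6 (Carol): dept_id=2 -> matches Support
  - employee 7 (Dana): dept_id=NULL, no match -> kept with NULL
  - employee 8 (George): dept_id=NULL, no match -> kept with NULL
  - employee 9 (Rosa): dept_id=4 -> matches Engineering
Match against employees (self):
  - employee 1 (Eli): manager_id=NULL -> NULL
  - employee 2 (Uma): manager_id=1 -> Eli
  - employee 3 (Sam): manager_id=NULL -> NULL
  - employee 4 (Xander): manager_id=1 -> Eli
  - employee 5 (Julia): manager_id=3 -> Sam
  - employee 6 (Carol): manager_id=5 -> Julia
  - employee 7 (Dana): manager_id=NULL -> NULL
  - employee 8 (George): manager_id=NULL -> NULL
  - employee 9 (Rosa): manager_id=5 -> Julia

SQL:
SELECT a.name, b.name AS department, c.name AS manager
FROM employees a
LEFT JOIN departments b ON a.dept_id = b.id
LEFT JOIN employees c ON a.manager_id = c.id

Result:
name   | department  | manager
-------+-------------+--------
Eli    | Support     | NULL   
Uma    | Engineering | Eli    
Sam    | Support     | NULL   
Xander | Research    | Eli    
Julia  | Support     | Sam    
Carol  | Support     | Julia  
Dana   | NULL        | NULL   
George | NULL        | NULL   
Rosa   | Engineering | Julia  


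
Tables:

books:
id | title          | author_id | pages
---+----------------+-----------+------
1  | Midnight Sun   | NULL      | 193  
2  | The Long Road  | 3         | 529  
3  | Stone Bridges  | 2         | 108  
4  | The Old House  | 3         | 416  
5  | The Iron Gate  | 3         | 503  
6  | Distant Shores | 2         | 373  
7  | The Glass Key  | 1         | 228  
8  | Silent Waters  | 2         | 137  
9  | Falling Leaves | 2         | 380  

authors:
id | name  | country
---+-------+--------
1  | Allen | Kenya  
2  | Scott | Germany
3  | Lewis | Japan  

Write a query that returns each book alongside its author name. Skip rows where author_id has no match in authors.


INNER JOIN keeps only books rows whose author_id matches an id in authors. Walk through each book:
  - book 1 (Midnight Sun): author_id=NULL, no match -> dropped
  - book 2 (The Long Road): author_id=3 -> matches Lewis
  - book 3 (Stone Bridges): author_id=2 -> matches Scott
  - book 4 (The Old House): author_id=3 -> matches Lewis
  - book 5 (The Iron Gate): author_id=3 -> matches Lewis
  - book 6 (Distant Shores): author_id=2 -> matches Scott
  - book 7 (The Glass Key): author_id=1 -> matches Allen
  - book 8 (Silent Waters): author_id=2 -> matches Scott
  - book 9 (Falling Leaves): author_id=2 -> matches Scott
So 1 of 9 rows is dropped.

SQL:
SELECT a.title, b.name AS author
FROM books a
INNER JOIN authors b ON a.author_id = b.id

Result:
title          | author
---------------+-------
The Long Road  | Lewis 
Stone Bridges  | Scott 
The Old House  | Lewis 
The Iron Gate  | Lewis 
Distant Shores | Scott 
The Glass Key  | Allen 
Silent Waters  | Scott 
Falling Leaves | Scott 


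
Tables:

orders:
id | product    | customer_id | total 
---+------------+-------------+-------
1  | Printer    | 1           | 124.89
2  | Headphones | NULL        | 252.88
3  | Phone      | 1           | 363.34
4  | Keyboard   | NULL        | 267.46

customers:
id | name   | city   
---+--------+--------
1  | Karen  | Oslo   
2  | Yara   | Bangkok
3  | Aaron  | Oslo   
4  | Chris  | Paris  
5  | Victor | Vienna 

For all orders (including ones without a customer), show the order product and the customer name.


LEFT JOIN keeps every row from orders (the left table); where customer_id has no match in customers, the customer columns become NULL. Walk through each order:
  - order 1 (Printer): customer_id=1 -> matches Karen
  - order 2 (Headphones): customer_id=NULL, no match -> kept with NULL
  - order 3 (Phone): customer_id=1 -> matches Karen
  - order 4 (Keyboard): customer_id=NULL, no match -> kept with NULL
All 4 rows appear; 2 have NULL customer.

SQL:
SELECT a.product, b.name AS customer
FROM orders a
LEFT JOIN customers b ON a.customer_id = b.id

Result:
product    | customer
-----------+---------
Printer    | Karen   
Headphones | NULL    
Phone      | Karen   
Keyboard   | NULL    


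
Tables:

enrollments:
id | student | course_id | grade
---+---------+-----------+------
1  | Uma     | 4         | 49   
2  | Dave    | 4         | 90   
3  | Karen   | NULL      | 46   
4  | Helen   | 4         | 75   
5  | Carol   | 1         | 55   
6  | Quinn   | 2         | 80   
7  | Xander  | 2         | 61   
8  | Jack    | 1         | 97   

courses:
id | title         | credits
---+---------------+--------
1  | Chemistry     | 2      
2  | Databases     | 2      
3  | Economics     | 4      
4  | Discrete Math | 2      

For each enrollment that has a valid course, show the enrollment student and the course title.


INNER JOIN keeps only enrollments rows whose course_id matches an id in courses. Walk through each enrollment:
  - enrollment 1 (Uma): course_id=4 -> matches Discrete Math
  - enrollment 2 (Dave): course_id=4 -> matches Discrete Math
  - enrollment 3 (Karen): course_id=NULL, no match -> dropped
  - enrollment 4 (Helen): course_id=4 -> matches Discrete Math
  - enrollment 5 (Carol): course_id=1 -> matches Chemistry
  - enrollment 6 (Quinn): course_id=2 -> matches Databases
  - enrollment 7 (Xander): course_id=2 -> matches Databases
  - enrollment 8 (Jack): course_id=1 -> matches Chemistry
So 1 of 8 rows is dropped.

SQL:
SELECT a.student, b.title AS course
FROM enrollments a
INNER JOIN courses b ON a.course_id = b.id

Result:
student | course       
--------+--------------
Uma     | Discrete Math
Dave    | Discrete Math
Helen   | Discrete Math
Carol   | Chemistry    
Quinn   | Databases    
Xander  | Databases    
Jack    | Chemistry    


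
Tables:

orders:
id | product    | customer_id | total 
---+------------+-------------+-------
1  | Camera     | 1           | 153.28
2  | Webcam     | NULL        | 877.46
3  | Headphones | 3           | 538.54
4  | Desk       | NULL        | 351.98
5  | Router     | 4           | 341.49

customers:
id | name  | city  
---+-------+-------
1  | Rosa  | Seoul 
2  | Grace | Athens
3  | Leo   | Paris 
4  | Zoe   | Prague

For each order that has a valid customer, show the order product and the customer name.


INNER JOIN keeps only orders rows whose customer_id matches an id in customers. Walk through each order:
  - order 1 (Camera): customer_id=1 -> matches Rosa
  - order 2 (Webcam): customer_id=NULL, no match -> dropped
  - order 3 (Headphones): customer_id=3 -> matches Leo
  - order 4 (Desk): customer_id=NULL, no match -> dropped
  - order 5 (Router): customer_id=4 -> matches Zoe
So 2 of 5 rows are dropped.

SQL:
SELECT a.product, b.name AS customer
FROM orders a
INNER JOIN customers b ON a.customer_id = b.id

Result:
product    | customer
-----------+---------
Camera     | Rosa    
Headphones | Leo     
Router     | Zoe     


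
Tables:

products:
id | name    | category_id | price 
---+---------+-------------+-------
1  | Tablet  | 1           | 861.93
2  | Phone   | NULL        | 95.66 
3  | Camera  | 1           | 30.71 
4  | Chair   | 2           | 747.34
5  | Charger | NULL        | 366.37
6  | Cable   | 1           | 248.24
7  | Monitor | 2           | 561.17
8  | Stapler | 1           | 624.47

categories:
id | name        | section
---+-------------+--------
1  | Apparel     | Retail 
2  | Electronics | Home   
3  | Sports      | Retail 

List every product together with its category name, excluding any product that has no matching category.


INNER JOIN keeps only products rows whose category_id matches an id in categories. Walk through each product:
  - product 1 (Tablet): category_id=1 -> matches Apparel
  - product 2 (Phone): category_id=NULL, no match -> dropped
  - product 3 (Camera): category_id=1 -> matches Apparel
  - product 4 (Chair): category_id=2 -> matches Electronics
  - product 5 (Charger): category_id=NULL, no match -> dropped
  - product 6 (Cable): category_id=1 -> matches Apparel
  - product 7 (Monitor): category_id=2 -> matches Electronics
  - product 8 (Stapler): category_id=1 -> matches Apparel
So 2 of 8 rows are dropped.

SQL:
SELECT a.name, b.name AS category
FROM products a
INNER JOIN categories b ON a.category_id = b.id

Result:
name    | category   
--------+------------
Tablet  | Apparel    
Camera  | Apparel    
Chair   | Electronics
Cable   | Apparel    
Monitor | Electronics
Stapler | Apparel    


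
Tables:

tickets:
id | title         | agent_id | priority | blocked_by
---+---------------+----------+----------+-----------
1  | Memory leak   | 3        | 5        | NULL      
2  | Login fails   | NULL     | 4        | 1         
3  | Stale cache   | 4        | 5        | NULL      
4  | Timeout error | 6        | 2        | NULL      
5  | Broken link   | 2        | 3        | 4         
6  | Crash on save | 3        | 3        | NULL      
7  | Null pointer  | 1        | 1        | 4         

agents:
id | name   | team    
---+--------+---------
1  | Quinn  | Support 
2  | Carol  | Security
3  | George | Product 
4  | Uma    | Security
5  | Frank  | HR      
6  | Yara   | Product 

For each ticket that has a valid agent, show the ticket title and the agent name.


INNER JOIN keeps only tickets rows whose agent_id matches an id in agents. Walk through each ticket:
  - ticket 1 (Memory leak): agent_id=3 -> matches George
  - ticket 2 (Login fails): agent_id=NULL, no match -> dropped
  - ticket 3 (Stale cache): agent_id=4 -> matches Uma
  - ticket 4 (Timeout error): agent_id=6 -> matches Yara
  - ticket 5 (Broken link): agent_id=2 -> matches Carol
  - ticket 6 (Crash on save): agent_id=3 -> matches George
  - ticket 7 (Null pointer): agent_id=1 -> matches Quinn
So 1 of 7 rows is dropped.

SQL:
SELECT a.title, b.name AS agent
FROM tickets a
INNER JOIN agents b ON a.agent_id = b.id

Result:
title         | agent 
--------------+-------
Memory leak   | George
Stale cache   | Uma   
Timeout error | Yara  
Broken link   | Carol 
Crash on save | George
Null pointer  | Quinn 


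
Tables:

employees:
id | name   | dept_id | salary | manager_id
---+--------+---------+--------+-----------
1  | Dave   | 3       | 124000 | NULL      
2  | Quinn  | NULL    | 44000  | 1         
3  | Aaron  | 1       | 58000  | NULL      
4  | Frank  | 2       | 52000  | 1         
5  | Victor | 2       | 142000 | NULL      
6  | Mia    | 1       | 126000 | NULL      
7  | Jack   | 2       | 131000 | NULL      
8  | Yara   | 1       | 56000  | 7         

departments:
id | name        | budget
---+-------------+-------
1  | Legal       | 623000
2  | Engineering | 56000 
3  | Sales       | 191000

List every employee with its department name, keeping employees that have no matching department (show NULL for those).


LEFT JOIN keeps every row from employees (the left table); where dept_id has no match in departments, the department columns become NULL. Walk through each employee:
  - employee 1 (Dave): dept_id=3 -> matches Sales
  - employee 2 (Quinn): dept_id=NULL, no match -> kept with NULL
  - employee 3 (Aaron): dept_id=1 -> matches Legal
  - employee 4 (Frank): dept_id=2 -> matches Engineering
  - employee 5 (Victor): dept_id=2 -> matches Engineering
  - employee 6 (Mia): dept_id=1 -> matches Legal
  - employee 7 (Jack): dept_id=2 -> matches Engineering
  - employee 8 (Yara): dept_id=1 -> matches Legal
All 8 rows appear; 1 has NULL department.

SQL:
SELECT a.name, b.name AS department
FROM employees a
LEFT JOIN departments b ON a.dept_id = b.id

Result:
name   | department 
-------+------------
Dave   | Sales      
Quinn  | NULL       
Aaron  | Legal      
Frank  | Engineering
Victor | Engineering
Mia    | Legal      
Jack   | Engineering
Yara   | Legal      
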